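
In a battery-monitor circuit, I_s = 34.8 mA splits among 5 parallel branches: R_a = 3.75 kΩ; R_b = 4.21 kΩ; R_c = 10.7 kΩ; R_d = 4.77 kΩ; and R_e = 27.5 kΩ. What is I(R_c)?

I ≈ 3.86 mA

Conductances: ΣG = 1/3.75 + 1/4.21 + 1/10.7 + 1/4.77 + 1/27.5 = 0.8437 (1/kΩ).
By the current-divider rule, I = I_s · G_k/ΣG = 34.8 × 0.1108 = 3.855 mA.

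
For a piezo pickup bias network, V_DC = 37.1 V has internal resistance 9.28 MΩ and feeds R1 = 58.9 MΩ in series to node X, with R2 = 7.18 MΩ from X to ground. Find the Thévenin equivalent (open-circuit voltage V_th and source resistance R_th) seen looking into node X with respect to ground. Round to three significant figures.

R1' = 9.28 + 58.9 = 68.18 MΩ (source resistance + R1).
V_th is the unloaded tap voltage: V_DC · R2/(R1'+R2) = 37.1 × 0.09528 = 3.535 V.
With V_DC suppressed (replaced by a short), R_th = R1' ‖ R2 = (68.18 × 7.18)/(68.18 + 7.18) = 6.496 MΩ.

V_th ≈ 3.53 V, R_th ≈ 6.50 MΩ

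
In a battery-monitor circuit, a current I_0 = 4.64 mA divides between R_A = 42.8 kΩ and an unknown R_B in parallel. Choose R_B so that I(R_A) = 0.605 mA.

R_B ≈ 6.42 kΩ

In a two-way split, I_A/I_0 = R_B/(R_A + R_B).
With f = 0.1304, R_B = R_A · f/(1−f) = 42.8 × 0.1499 = 6.417 kΩ.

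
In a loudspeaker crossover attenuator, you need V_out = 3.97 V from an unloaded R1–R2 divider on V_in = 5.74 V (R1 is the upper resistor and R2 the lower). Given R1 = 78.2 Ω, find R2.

Required fraction k = V_out/V_in = 0.6916.
So R2 = R1 · V_out/(V_in − V_out) = 78.2 × 3.97/(5.74 − 3.97) = 78.2 × 2.243 = 175.4 Ω.

R2 ≈ 175 Ω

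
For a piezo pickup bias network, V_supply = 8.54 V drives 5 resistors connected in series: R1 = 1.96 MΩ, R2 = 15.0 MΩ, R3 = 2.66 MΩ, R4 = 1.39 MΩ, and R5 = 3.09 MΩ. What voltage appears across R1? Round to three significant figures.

ΣR = 1.96 + 15.0 + 2.66 + 1.39 + 3.09 = 24.10 MΩ.
By the voltage-divider rule, V = 8.54 × 1.960/24.10 = 0.6945 V.

V ≈ 0.695 V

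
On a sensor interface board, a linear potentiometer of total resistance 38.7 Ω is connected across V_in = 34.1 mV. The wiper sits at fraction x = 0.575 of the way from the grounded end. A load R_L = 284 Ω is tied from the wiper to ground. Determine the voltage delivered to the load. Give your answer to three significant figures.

V_out ≈ 19.0 mV

Split the track: R_lower = x·R_p = 22.25 Ω, R_upper = (1−x)·R_p = 16.45 Ω.
(x·R_p) ‖ R_L = 20.64 Ω.
Then V_out = V_in · 20.64/(16.45 + 20.64) = 18.98 mV.
(Unloaded: V_out = x·V_in = 19.6 mV.)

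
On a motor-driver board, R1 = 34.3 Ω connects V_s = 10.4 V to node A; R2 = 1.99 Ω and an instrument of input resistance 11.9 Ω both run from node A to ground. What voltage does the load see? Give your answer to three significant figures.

First combine the lower leg with the load: R2 ‖ R_L = 1.705 Ω.
Voltage divider with the loaded lower leg: V_out = 10.4 × 1.705/(34.3 + 1.705) = 10.4 × 0.04735 = 0.4925 V.

V_out ≈ 0.492 V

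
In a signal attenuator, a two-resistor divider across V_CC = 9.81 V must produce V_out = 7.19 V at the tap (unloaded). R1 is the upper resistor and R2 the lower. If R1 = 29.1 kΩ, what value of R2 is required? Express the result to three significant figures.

The divider ratio is R2/(R1+R2) = 7.19/9.81 = 0.7329.
Rearranging, R2 = R1·k/(1−k) = 29.1 × 2.744 = 79.86 kΩ.

R2 ≈ 79.9 kΩ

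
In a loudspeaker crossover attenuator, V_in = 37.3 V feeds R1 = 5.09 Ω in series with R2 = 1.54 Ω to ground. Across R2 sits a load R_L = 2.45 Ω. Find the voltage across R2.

V_out ≈ 5.84 V

R2 ‖ R_L = (1.54 × 2.45)/(1.54 + 2.45) = 0.9456 Ω.
Now apply the divider: V_out = 37.3 × 0.1567 = 5.844 V.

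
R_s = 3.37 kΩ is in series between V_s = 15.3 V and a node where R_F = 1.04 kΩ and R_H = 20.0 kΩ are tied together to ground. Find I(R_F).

Parallel bank: R_p = 1/(1/1.04 + 1/20.0) = 0.9886 kΩ.
Node voltage V_A = V_s · R_p/(R_s + R_p) = 15.3 × 0.2268 = 3.470 V.
Branch current I = V_A/R_F = 3.470/1.04 = 3.337 mA.

I ≈ 3.34 mA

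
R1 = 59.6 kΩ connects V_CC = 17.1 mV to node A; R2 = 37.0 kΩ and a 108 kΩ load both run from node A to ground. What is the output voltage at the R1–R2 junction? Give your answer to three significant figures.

The load sits in parallel with R2, giving an effective lower resistance R2' = R2·R_L/(R2+R_L) = 27.56 kΩ.
Voltage divider with the loaded lower leg: V_out = 17.1 × 27.56/(59.6 + 27.56) = 17.1 × 0.3162 = 5.407 mV.

V_out ≈ 5.41 mV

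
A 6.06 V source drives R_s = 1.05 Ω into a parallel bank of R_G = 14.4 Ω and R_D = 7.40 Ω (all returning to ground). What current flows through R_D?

I ≈ 0.674 A

Combine the parallel branches: R_p = (1/14.4 + 1/7.40)⁻¹ = 4.888 Ω.
V_A by voltage divider: V_A = 6.06 × 4.888/(1.05 + 4.888) = 4.988 V.
Branch current I = V_A/R_D = 4.988/7.40 = 0.6741 A.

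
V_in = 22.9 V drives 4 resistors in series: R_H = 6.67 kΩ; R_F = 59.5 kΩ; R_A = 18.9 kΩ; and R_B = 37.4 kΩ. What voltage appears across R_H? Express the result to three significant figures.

ΣR = 6.67 + 59.5 + 18.9 + 37.4 = 122.5 kΩ.
Voltage divider: V = V_in · (6.670 / 122.5) = 22.9 × 0.05446 = 1.247 V.

V ≈ 1.25 V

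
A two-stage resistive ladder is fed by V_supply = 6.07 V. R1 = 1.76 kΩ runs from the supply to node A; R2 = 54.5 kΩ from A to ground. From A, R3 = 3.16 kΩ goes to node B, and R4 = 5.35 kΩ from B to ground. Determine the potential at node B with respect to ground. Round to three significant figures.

The second stage (R3 + R4 = 8.510 kΩ) loads node A in parallel with R2.
Effective lower resistance at A: R2 ‖ 8.510 = 7.361 kΩ.
First divider: V_A = V_supply · 7.361/(1.76 + 7.361) = 4.899 V.
Then the unloaded second divider: V_B = V_A × R4/(R3+R4) = 4.899 × 0.6287 = 3.080 V.

V_B ≈ 3.08 V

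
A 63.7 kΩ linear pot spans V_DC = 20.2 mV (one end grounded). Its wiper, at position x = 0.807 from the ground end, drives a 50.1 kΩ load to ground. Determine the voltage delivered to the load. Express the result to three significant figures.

V_out ≈ 13.6 mV

The pot divides into 12.29 kΩ above the wiper and 51.41 kΩ below.
Lower segment in parallel with the load: 51.41 ‖ 50.1 = 25.37 kΩ.
Loaded-divider output: V_out = 20.2 × 0.6736 = 13.61 mV.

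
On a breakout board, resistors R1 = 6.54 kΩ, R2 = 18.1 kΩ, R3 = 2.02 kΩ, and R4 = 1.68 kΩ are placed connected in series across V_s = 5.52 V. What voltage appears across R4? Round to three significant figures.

ΣR = 6.54 + 18.1 + 2.02 + 1.68 = 28.34 kΩ.
By the voltage-divider rule, V = 5.52 × 1.680/28.34 = 0.3272 V.

V ≈ 0.327 V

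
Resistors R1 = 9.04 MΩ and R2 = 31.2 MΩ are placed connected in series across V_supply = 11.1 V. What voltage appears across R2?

Total series resistance ΣR = 9.04 + 31.2 = 40.24 MΩ.
By the voltage-divider rule, V = 11.1 × 31.20/40.24 = 8.606 V.

V ≈ 8.61 V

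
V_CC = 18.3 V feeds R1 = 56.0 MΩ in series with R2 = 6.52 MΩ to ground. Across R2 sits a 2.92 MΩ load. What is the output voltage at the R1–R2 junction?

V_out ≈ 0.636 V

R2 ‖ R_L = (6.52 × 2.92)/(6.52 + 2.92) = 2.017 MΩ.
Now apply the divider: V_out = 18.3 × 0.03476 = 0.6361 V.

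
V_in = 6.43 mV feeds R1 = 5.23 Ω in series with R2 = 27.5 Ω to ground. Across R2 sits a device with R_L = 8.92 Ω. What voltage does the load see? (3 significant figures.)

V_out ≈ 3.62 mV

First combine the lower leg with the load: R2 ‖ R_L = 6.735 Ω.
Now apply the divider: V_out = 6.43 × 0.5629 = 3.619 mV.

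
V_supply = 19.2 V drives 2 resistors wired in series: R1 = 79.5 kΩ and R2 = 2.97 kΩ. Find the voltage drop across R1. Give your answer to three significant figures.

ΣR = 79.5 + 2.97 = 82.47 kΩ.
V = V_supply · R/ΣR = 19.2 × 0.9640 = 18.51 V.

V ≈ 18.5 V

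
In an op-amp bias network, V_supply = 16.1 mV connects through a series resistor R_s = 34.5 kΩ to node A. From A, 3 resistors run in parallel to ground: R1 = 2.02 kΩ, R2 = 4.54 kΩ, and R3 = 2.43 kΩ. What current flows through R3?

Parallel bank: R_p = 1/(1/2.02 + 1/4.54 + 1/2.43) = 0.8874 kΩ.
V_A by voltage divider: V_A = 16.1 × 0.8874/(34.5 + 0.8874) = 0.4038 mV.
I(R3) = V_A / R3 = 0.4038/2.43 = 0.1662 µA.

I ≈ 0.166 µA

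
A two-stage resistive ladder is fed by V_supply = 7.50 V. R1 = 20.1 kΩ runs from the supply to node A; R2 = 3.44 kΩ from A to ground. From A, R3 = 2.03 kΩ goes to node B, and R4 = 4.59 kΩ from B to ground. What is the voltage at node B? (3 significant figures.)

V_B ≈ 0.526 V

Looking into the second stage from A: R3 + R4 = 6.620 kΩ appears in parallel with R2.
Effective lower resistance at A: R2 ‖ 6.620 = 2.264 kΩ.
V_A = 7.50 × 2.264/(20.1 + 2.264) = 0.7592 V.
V_B = V_A × 0.6934 = 0.5264 V.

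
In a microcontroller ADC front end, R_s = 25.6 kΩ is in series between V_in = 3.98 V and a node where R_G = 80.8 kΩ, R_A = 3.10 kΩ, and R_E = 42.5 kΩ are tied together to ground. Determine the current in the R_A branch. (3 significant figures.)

I ≈ 0.126 mA

Combine the parallel branches: R_p = (1/80.8 + 1/3.10 + 1/42.5)⁻¹ = 2.790 kΩ.
Node voltage V_A = V_in · R_p/(R_s + R_p) = 3.98 × 0.09826 = 0.3911 V.
I(R_A) = V_A / R_A = 0.3911/3.10 = 0.1262 mA.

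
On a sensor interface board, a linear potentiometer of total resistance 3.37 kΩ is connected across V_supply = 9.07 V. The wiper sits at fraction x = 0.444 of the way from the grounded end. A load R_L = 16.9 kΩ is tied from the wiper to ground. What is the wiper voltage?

Lower segment x·R_p = 1.496 kΩ; upper segment (1−x)·R_p = 1.874 kΩ.
Lower segment in parallel with the load: 1.496 ‖ 16.9 = 1.375 kΩ.
V_out = 9.07 × 1.375/(1.874 + 1.375) = 3.838 V.
(Unloaded: V_out = x·V_supply = 4.03 V.)

V_out ≈ 3.84 V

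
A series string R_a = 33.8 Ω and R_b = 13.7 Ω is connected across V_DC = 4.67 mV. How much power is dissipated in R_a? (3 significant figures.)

P ≈ 0.327 µW

The common current is I = 4.67/47.50 = 0.09832 mA.
P = I²R = 0.009666 × 33.8 = 0.3267 µW.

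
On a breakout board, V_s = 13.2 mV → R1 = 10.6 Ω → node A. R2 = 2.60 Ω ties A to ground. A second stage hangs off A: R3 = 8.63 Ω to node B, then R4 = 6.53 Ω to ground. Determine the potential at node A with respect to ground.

Node A sees R2 in parallel with the series input of stage 2, R3 + R4 = 15.16 Ω.
R2 ‖ (R3+R4) = 2.219 Ω.
First divider: V_A = V_s · 2.219/(10.6 + 2.219) = 2.285 mV.

V_A ≈ 2.29 mV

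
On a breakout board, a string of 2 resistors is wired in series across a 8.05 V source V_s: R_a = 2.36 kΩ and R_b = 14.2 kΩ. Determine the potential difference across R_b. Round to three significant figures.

V ≈ 6.90 V

Series total: ΣR = 2.36 + 14.2 = 16.56 kΩ.
By the voltage-divider rule, V = 8.05 × 14.20/16.56 = 6.903 V.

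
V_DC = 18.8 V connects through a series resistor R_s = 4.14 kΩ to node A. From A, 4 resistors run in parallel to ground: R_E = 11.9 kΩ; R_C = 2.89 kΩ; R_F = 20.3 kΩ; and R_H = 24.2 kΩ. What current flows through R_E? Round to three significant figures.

Parallel bank: R_p = 1/(1/11.9 + 1/2.89 + 1/20.3 + 1/24.2) = 1.921 kΩ.
V_A = 18.8 × 1.921/6.061 = 5.958 V.
I(R_E) = V_A / R_E = 5.958/11.9 = 0.5007 mA.

I ≈ 0.501 mA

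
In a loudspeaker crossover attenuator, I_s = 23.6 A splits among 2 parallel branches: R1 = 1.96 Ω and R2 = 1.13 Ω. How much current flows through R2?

I ≈ 15.0 A

Two-branch current divider: I_k = I_s · R_other/(R_1 + R_2).
I(R2) = 23.6 × 1.96/(1.96 + 1.13) = 23.6 × 0.6343 = 14.97 A.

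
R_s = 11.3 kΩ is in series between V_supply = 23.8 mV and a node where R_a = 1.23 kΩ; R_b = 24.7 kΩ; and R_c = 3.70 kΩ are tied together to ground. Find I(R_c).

Parallel bank: R_p = 1/(1/1.23 + 1/24.7 + 1/3.70) = 0.8899 kΩ.
V_A by voltage divider: V_A = 23.8 × 0.8899/(11.3 + 0.8899) = 1.737 mV.
Branch current I = V_A/R_c = 1.737/3.70 = 0.4696 µA.

I ≈ 0.470 µA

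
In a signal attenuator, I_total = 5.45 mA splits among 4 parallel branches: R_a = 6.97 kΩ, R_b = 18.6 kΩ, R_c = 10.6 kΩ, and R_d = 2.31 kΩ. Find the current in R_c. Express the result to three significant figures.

Total conductance ΣG = 1/6.97 + 1/18.6 + 1/10.6 + 1/2.31 = 0.7245 (units of 1/kΩ).
Current divider: I(R_c) = I_total · G_k/ΣG = 5.45 × (0.09434/0.7245) = 5.45 × 0.1302 = 0.7097 mA.

I ≈ 0.710 mA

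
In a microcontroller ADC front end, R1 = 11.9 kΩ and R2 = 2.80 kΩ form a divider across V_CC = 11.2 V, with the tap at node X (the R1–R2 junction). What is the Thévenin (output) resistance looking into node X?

R_th ≈ 2.27 kΩ

Zeroing V_CC shorts the top of R1 to ground, so R_th = R1 ‖ R2 = 2.267 kΩ.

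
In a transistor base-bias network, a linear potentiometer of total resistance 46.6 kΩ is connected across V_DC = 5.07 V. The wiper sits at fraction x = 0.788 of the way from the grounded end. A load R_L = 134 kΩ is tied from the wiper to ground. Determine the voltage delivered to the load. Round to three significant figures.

V_out ≈ 3.78 V

Lower segment x·R_p = 36.72 kΩ; upper segment (1−x)·R_p = 9.879 kΩ.
Lower segment in parallel with the load: 36.72 ‖ 134 = 28.82 kΩ.
Then V_out = V_DC · 28.82/(9.879 + 28.82) = 3.776 V.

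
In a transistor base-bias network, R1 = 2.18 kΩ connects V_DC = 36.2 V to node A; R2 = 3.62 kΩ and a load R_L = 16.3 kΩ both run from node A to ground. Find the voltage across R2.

V_out ≈ 20.9 V

First combine the lower leg with the load: R2 ‖ R_L = 2.962 kΩ.
Then V_out = V_DC · R2'/(R1 + R2') = 36.2 × 2.962/5.142 = 20.85 V.
(Unloaded it would be 22.6 V; the load pulls it down.)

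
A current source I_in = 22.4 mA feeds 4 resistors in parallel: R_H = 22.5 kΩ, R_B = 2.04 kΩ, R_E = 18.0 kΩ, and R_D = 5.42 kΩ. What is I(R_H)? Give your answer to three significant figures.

I ≈ 1.29 mA

Conductances: ΣG = 1/22.5 + 1/2.04 + 1/18.0 + 1/5.42 = 0.7747 (1/kΩ).
R_H takes the fraction G_k/ΣG = 0.04444/0.7747 = 0.05737, so I = 22.4 × 0.05737 = 1.285 mA.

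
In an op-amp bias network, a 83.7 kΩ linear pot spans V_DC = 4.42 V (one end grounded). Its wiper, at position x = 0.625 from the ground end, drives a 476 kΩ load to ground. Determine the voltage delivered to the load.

Lower segment x·R_p = 52.31 kΩ; upper segment (1−x)·R_p = 31.39 kΩ.
Lower segment in parallel with the load: 52.31 ‖ 476 = 47.13 kΩ.
Loaded-divider output: V_out = 4.42 × 0.6003 = 2.653 V.

V_out ≈ 2.65 V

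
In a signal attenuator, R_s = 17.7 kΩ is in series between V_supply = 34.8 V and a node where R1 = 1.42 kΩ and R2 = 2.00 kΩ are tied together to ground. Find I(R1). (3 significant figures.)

Parallel bank: R_p = 1/(1/1.42 + 1/2.00) = 0.8304 kΩ.
V_A = 34.8 × 0.8304/18.53 = 1.560 V.
I(R1) = V_A / R1 = 1.560/1.42 = 1.098 mA.

I ≈ 1.10 mA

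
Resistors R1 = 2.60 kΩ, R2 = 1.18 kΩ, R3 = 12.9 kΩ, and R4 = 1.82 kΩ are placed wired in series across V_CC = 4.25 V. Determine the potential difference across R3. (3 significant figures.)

V ≈ 2.96 V

Series total: ΣR = 2.60 + 1.18 + 12.9 + 1.82 = 18.50 kΩ.
Voltage divider: V = V_CC · (12.90 / 18.50) = 4.25 × 0.6973 = 2.964 V.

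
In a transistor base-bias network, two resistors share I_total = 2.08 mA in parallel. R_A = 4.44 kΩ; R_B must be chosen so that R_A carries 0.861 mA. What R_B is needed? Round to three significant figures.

R_B ≈ 3.14 kΩ

Two-branch current divider: I_A = I_total · R_B/(R_A + R_B).
With f = 0.4139, R_B = R_A · f/(1−f) = 4.44 × 0.7063 = 3.136 kΩ.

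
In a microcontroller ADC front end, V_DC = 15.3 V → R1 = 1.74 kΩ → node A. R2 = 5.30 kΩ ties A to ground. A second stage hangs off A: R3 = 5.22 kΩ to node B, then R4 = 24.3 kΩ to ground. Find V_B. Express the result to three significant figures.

V_B ≈ 9.08 V

Looking into the second stage from A: R3 + R4 = 29.52 kΩ appears in parallel with R2.
Effective lower resistance at A: R2 ‖ 29.52 = 4.493 kΩ.
V_A = 15.3 × 4.493/(1.74 + 4.493) = 11.03 V.
Then the unloaded second divider: V_B = V_A × R4/(R3+R4) = 11.03 × 0.8232 = 9.079 V.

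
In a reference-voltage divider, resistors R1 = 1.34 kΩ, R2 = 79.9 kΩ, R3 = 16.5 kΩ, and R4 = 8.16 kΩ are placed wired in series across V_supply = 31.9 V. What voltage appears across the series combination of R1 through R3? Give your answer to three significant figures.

V ≈ 29.4 V

ΣR = 1.34 + 79.9 + 16.5 + 8.16 = 105.9 kΩ.
R_{R1..R3} = 1.34 + 79.9 + 16.5 = 97.74 kΩ.
Voltage divider: V = V_supply · (97.74 / 105.9) = 31.9 × 0.9229 = 29.44 V.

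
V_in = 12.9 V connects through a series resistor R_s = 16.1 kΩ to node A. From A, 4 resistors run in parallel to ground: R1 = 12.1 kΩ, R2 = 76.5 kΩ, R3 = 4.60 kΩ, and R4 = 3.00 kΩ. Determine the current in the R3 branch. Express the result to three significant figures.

I ≈ 0.246 mA

Parallel bank: R_p = 1/(1/12.1 + 1/76.5 + 1/4.60 + 1/3.00) = 1.547 kΩ.
V_A by voltage divider: V_A = 12.9 × 1.547/(16.1 + 1.547) = 1.131 V.
Branch current I = V_A/R3 = 1.131/4.60 = 0.2458 mA.
(Check via current divider: I_total = 0.7310 mA; share G_k/ΣG = 0.3363 → same result.)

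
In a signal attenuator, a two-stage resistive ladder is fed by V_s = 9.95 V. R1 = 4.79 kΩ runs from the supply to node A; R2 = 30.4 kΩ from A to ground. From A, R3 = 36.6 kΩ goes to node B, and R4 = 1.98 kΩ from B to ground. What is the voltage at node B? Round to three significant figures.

The second stage (R3 + R4 = 38.58 kΩ) loads node A in parallel with R2.
R2 ‖ (R3+R4) = 17.00 kΩ.
V_A = 9.95 × 17.00/(4.79 + 17.00) = 7.763 V.
V_B = V_A × 0.05132 = 0.3984 V.

V_B ≈ 0.398 V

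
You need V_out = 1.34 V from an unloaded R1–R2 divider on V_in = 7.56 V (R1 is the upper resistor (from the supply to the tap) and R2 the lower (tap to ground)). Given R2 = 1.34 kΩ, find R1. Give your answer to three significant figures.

R1 ≈ 6.22 kΩ

Required fraction k = V_out/V_in = 0.1772.
So R1 = R2 · (V_in/V_out − 1) = 1.34 × (7.56/1.34 − 1) = 1.34 × 4.642 = 6.220 kΩ.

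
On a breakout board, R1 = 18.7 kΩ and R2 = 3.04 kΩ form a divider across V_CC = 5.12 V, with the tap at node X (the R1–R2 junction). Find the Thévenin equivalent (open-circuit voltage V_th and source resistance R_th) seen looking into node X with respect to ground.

V_th is the unloaded tap voltage: V_CC · R2/(R1+R2) = 5.12 × 0.1398 = 0.7160 V.
With V_CC suppressed (replaced by a short), R_th = R1 ‖ R2 = (18.70 × 3.04)/(18.70 + 3.04) = 2.615 kΩ.

V_th ≈ 0.716 V, R_th ≈ 2.61 kΩ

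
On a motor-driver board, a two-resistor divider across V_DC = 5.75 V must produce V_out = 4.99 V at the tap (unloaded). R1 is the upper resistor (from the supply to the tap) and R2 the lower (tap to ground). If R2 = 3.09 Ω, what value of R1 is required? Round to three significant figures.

R1 ≈ 0.471 Ω

V_out/V_DC = R2/(R1+R2) = 0.8678.
So R1 = R2 · (V_DC/V_out − 1) = 3.09 × (5.75/4.99 − 1) = 3.09 × 0.1523 = 0.4706 Ω.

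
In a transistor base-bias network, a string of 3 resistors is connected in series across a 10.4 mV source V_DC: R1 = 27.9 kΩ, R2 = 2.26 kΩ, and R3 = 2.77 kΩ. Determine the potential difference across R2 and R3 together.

Total series resistance ΣR = 27.9 + 2.26 + 2.77 = 32.93 kΩ.
R_{R2..R3} = 2.26 + 2.77 = 5.030 kΩ.
Voltage divider: V = V_DC · (5.030 / 32.93) = 10.4 × 0.1527 = 1.589 mV.

V ≈ 1.59 mV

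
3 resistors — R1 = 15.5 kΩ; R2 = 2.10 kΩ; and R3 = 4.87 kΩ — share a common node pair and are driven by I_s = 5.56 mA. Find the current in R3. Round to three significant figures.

Conductances: ΣG = 1/15.5 + 1/2.10 + 1/4.87 = 0.7460 (1/kΩ).
R3 takes the fraction G_k/ΣG = 0.2053/0.7460 = 0.2752, so I = 5.56 × 0.2752 = 1.530 mA.

I ≈ 1.53 mA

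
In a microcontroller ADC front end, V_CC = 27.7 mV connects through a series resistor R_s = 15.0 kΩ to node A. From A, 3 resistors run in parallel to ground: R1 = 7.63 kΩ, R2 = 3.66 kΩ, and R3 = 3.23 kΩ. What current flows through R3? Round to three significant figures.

Combine the parallel branches: R_p = (1/7.63 + 1/3.66 + 1/3.23)⁻¹ = 1.401 kΩ.
V_A by voltage divider: V_A = 27.7 × 1.401/(15.0 + 1.401) = 2.366 mV.
I(R3) = V_A / R3 = 2.366/3.23 = 0.7325 µA.

I ≈ 0.732 µA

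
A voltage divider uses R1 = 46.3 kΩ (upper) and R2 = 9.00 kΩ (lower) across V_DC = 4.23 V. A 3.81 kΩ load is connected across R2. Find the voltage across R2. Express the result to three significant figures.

The load sits in parallel with R2, giving an effective lower resistance R2' = R2·R_L/(R2+R_L) = 2.677 kΩ.
Voltage divider with the loaded lower leg: V_out = 4.23 × 2.677/(46.3 + 2.677) = 4.23 × 0.05465 = 0.2312 V.

V_out ≈ 0.231 V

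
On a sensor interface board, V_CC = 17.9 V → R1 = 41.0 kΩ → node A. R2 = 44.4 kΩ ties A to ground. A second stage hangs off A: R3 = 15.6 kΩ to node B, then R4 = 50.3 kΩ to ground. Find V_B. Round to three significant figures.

V_B ≈ 5.37 V

The second stage (R3 + R4 = 65.90 kΩ) loads node A in parallel with R2.
Effective lower resistance at A: R2 ‖ 65.90 = 26.53 kΩ.
First divider: V_A = V_CC · 26.53/(41.0 + 26.53) = 7.032 V.
Stage 2 is unloaded, so V_B = V_A · R4/(R3+R4) = 7.032 × 50.3/65.90 = 5.367 V.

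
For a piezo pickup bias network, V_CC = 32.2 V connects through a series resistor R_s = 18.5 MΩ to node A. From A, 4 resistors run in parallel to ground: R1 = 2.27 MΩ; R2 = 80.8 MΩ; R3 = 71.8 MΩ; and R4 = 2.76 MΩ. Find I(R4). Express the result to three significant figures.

I ≈ 0.714 µA

Parallel bank: R_p = 1/(1/2.27 + 1/80.8 + 1/71.8 + 1/2.76) = 1.206 MΩ.
Node voltage V_A = V_CC · R_p/(R_s + R_p) = 32.2 × 0.06120 = 1.971 V.
I(R4) = V_A / R4 = 1.971/2.76 = 0.7140 µA.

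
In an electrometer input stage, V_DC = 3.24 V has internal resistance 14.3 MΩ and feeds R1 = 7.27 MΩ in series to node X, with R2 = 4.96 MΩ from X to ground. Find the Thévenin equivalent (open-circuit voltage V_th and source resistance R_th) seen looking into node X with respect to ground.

R1' = 14.3 + 7.27 = 21.57 MΩ (source resistance + R1).
With X open, the divider is unloaded: V_th = 3.24 × 4.96/26.53 = 0.6057 V.
Zeroing V_DC shorts the top of R1' to ground, so R_th = R1' ‖ R2 = 4.033 MΩ.

V_th ≈ 0.606 V, R_th ≈ 4.03 MΩ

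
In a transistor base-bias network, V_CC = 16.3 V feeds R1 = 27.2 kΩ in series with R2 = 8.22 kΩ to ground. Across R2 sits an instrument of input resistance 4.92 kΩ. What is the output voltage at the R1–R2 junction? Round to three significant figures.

V_out ≈ 1.66 V

The load sits in parallel with R2, giving an effective lower resistance R2' = R2·R_L/(R2+R_L) = 3.078 kΩ.
Voltage divider with the loaded lower leg: V_out = 16.3 × 3.078/(27.2 + 3.078) = 16.3 × 0.1017 = 1.657 V.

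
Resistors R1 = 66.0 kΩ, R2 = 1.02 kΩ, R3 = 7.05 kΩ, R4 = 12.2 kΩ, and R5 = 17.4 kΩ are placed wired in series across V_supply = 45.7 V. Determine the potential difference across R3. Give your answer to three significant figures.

Total series resistance ΣR = 66.0 + 1.02 + 7.05 + 12.2 + 17.4 = 103.7 kΩ.
Voltage divider: V = V_supply · (7.050 / 103.7) = 45.7 × 0.06800 = 3.108 V.

V ≈ 3.11 V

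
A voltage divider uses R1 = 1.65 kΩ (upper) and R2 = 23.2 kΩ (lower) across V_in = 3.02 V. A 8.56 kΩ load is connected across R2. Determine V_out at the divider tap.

First combine the lower leg with the load: R2 ‖ R_L = 6.253 kΩ.
Voltage divider with the loaded lower leg: V_out = 3.02 × 6.253/(1.65 + 6.253) = 3.02 × 0.7912 = 2.389 V.
(Unloaded it would be 2.82 V; the load pulls it down.)

V_out ≈ 2.39 V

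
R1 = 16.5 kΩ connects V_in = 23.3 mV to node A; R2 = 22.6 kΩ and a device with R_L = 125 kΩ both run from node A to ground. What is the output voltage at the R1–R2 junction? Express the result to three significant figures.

The load sits in parallel with R2, giving an effective lower resistance R2' = R2·R_L/(R2+R_L) = 19.14 kΩ.
Now apply the divider: V_out = 23.3 × 0.5370 = 12.51 mV.

V_out ≈ 12.5 mV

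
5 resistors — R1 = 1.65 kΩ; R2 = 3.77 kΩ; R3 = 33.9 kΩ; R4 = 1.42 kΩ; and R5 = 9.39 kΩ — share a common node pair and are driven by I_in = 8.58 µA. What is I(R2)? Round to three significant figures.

I ≈ 1.33 µA

Conductances: ΣG = 1/1.65 + 1/3.77 + 1/33.9 + 1/1.42 + 1/9.39 = 1.712 (1/kΩ).
By the current-divider rule, I = I_in · G_k/ΣG = 8.58 × 0.1550 = 1.330 µA.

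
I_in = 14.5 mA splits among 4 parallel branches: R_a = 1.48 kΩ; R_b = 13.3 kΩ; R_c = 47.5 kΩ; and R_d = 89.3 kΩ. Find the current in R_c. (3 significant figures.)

I ≈ 0.390 mA

Conductances: ΣG = 1/1.48 + 1/13.3 + 1/47.5 + 1/89.3 = 0.7831 (1/kΩ).
By the current-divider rule, I = I_in · G_k/ΣG = 14.5 × 0.02688 = 0.3898 mA.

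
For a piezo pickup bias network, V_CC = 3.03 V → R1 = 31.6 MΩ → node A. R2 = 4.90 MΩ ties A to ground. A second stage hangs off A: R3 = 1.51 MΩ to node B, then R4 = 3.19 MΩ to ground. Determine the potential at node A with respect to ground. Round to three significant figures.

V_A ≈ 0.214 V

The second stage (R3 + R4 = 4.700 MΩ) loads node A in parallel with R2.
Effective lower resistance at A: R2 ‖ 4.700 = 2.399 MΩ.
V_A = 3.03 × 2.399/(31.6 + 2.399) = 0.2138 V.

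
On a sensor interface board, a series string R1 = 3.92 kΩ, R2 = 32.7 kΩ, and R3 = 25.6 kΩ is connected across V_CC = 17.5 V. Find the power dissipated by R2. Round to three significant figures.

P ≈ 2.59 mW

ΣR = 62.22 kΩ → I = 17.5/62.22 = 0.2813 mA.
V(R2) = I·R = 9.197 V; P = V·I = 9.197 × 0.2813 = 2.587 mW.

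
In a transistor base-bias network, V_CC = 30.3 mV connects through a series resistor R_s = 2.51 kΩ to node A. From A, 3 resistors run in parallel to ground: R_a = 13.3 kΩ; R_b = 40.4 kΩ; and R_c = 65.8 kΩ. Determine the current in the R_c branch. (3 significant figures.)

I ≈ 0.357 µA

Parallel bank: R_p = 1/(1/13.3 + 1/40.4 + 1/65.8) = 8.685 kΩ.
V_A by voltage divider: V_A = 30.3 × 8.685/(2.51 + 8.685) = 23.51 mV.
Branch current I = V_A/R_c = 23.51/65.8 = 0.3572 µA.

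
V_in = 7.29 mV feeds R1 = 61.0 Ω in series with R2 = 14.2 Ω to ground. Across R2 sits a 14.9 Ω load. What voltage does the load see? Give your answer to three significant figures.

V_out ≈ 0.776 mV

The load sits in parallel with R2, giving an effective lower resistance R2' = R2·R_L/(R2+R_L) = 7.271 Ω.
Voltage divider with the loaded lower leg: V_out = 7.29 × 7.271/(61.0 + 7.271) = 7.29 × 0.1065 = 0.7764 mV.
(Unloaded it would be 1.38 mV; the load pulls it down.)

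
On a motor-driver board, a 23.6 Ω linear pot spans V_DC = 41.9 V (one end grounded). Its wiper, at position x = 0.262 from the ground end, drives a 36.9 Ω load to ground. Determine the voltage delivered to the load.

Lower segment x·R_p = 6.183 Ω; upper segment (1−x)·R_p = 17.42 Ω.
Lower segment in parallel with the load: 6.183 ‖ 36.9 = 5.296 Ω.
V_out = 41.9 × 5.296/(17.42 + 5.296) = 9.770 V.
(Unloaded: V_out = x·V_DC = 11.0 V.)

V_out ≈ 9.77 V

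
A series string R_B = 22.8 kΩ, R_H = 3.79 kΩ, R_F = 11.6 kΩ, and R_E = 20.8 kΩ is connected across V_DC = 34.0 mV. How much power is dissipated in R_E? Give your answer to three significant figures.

ΣR = 58.99 kΩ → I = 34.0/58.99 = 0.5764 µA.
P(R_E) = I²·R_E = (0.5764)² × 20.8 = 6.910 nW.

P ≈ 6.91 nW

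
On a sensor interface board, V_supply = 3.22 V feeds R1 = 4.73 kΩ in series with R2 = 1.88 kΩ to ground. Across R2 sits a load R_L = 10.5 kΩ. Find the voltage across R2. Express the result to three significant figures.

First combine the lower leg with the load: R2 ‖ R_L = 1.595 kΩ.
Then V_out = V_supply · R2'/(R1 + R2') = 3.22 × 1.595/6.325 = 0.8118 V.
(Unloaded it would be 0.916 V; the load pulls it down.)

V_out ≈ 0.812 V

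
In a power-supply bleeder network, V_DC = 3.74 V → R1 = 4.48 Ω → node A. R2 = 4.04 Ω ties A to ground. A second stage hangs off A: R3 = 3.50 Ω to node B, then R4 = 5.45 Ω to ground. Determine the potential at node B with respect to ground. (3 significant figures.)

V_B ≈ 0.873 V

Looking into the second stage from A: R3 + R4 = 8.950 Ω appears in parallel with R2.
Effective lower resistance at A: R2 ‖ 8.950 = 2.784 Ω.
First divider: V_A = V_DC · 2.784/(4.48 + 2.784) = 1.433 V.
Stage 2 is unloaded, so V_B = V_A · R4/(R3+R4) = 1.433 × 5.45/8.950 = 0.8728 V.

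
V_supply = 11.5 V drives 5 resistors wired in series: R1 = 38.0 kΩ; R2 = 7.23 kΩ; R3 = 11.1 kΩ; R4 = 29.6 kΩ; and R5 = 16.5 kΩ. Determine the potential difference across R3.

Total series resistance ΣR = 38.0 + 7.23 + 11.1 + 29.6 + 16.5 = 102.4 kΩ.
By the voltage-divider rule, V = 11.5 × 11.10/102.4 = 1.246 V.

V ≈ 1.25 V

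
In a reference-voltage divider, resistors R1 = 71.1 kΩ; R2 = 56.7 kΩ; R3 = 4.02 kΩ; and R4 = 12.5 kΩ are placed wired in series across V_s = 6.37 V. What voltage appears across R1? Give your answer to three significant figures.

V ≈ 3.14 V

ΣR = 71.1 + 56.7 + 4.02 + 12.5 = 144.3 kΩ.
Voltage divider: V = V_s · (71.10 / 144.3) = 6.37 × 0.4927 = 3.138 V.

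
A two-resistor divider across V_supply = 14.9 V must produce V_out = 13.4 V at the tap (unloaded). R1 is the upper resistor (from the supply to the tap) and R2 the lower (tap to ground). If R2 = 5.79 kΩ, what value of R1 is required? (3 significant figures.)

R1 ≈ 0.648 kΩ

The divider ratio is R2/(R1+R2) = 13.4/14.9 = 0.8993.
So R1 = R2 · (V_supply/V_out − 1) = 5.79 × (14.9/13.4 − 1) = 5.79 × 0.1119 = 0.6481 kΩ.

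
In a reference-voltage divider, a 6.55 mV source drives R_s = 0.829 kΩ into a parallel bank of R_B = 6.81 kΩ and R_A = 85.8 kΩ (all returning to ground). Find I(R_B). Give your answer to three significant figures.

Combine the parallel branches: R_p = (1/6.81 + 1/85.8)⁻¹ = 6.309 kΩ.
Node voltage V_A = V_in · R_p/(R_s + R_p) = 6.55 × 0.8839 = 5.789 mV.
I(R_B) = V_A / R_B = 5.789/6.81 = 0.8501 µA.
(Equivalently: I_total = 0.9176 µA, then current-divider fraction G_k/ΣG = 0.9265.)

I ≈ 0.850 µA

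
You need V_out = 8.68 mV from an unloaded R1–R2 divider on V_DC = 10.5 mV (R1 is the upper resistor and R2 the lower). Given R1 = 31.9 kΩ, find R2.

R2 ≈ 152 kΩ

The divider ratio is R2/(R1+R2) = 8.68/10.5 = 0.8267.
R2 = R1 · 0.8267/(1 − 0.8267) = 152.1 kΩ.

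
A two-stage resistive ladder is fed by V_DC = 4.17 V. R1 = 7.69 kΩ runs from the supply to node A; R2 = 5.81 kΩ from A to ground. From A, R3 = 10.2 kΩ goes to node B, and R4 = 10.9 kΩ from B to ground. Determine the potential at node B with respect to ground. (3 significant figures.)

Looking into the second stage from A: R3 + R4 = 21.10 kΩ appears in parallel with R2.
R2 ‖ (R3+R4) = 4.556 kΩ.
First divider: V_A = V_DC · 4.556/(7.69 + 4.556) = 1.551 V.
V_B = V_A × 0.5166 = 0.8014 V.

V_B ≈ 0.801 V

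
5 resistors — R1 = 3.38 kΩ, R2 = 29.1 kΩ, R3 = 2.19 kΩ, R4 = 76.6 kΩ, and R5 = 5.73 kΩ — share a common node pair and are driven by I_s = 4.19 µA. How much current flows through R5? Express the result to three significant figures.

I ≈ 0.750 µA

Total conductance ΣG = 1/3.38 + 1/29.1 + 1/2.19 + 1/76.6 + 1/5.73 = 0.9744 (units of 1/kΩ).
R5 takes the fraction G_k/ΣG = 0.1745/0.9744 = 0.1791, so I = 4.19 × 0.1791 = 0.7504 µA.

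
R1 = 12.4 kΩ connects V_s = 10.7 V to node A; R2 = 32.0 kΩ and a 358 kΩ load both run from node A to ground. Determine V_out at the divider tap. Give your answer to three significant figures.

R2 ‖ R_L = (32.0 × 358)/(32.0 + 358) = 29.37 kΩ.
Now apply the divider: V_out = 10.7 × 0.7032 = 7.524 V.

V_out ≈ 7.52 V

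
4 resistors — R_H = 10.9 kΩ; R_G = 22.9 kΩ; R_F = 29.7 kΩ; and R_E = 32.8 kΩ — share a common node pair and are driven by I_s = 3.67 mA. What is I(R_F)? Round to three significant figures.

Conductances: ΣG = 1/10.9 + 1/22.9 + 1/29.7 + 1/32.8 = 0.1996 (1/kΩ).
Current divider: I(R_F) = I_s · G_k/ΣG = 3.67 × (0.03367/0.1996) = 3.67 × 0.1687 = 0.6192 mA.

I ≈ 0.619 mA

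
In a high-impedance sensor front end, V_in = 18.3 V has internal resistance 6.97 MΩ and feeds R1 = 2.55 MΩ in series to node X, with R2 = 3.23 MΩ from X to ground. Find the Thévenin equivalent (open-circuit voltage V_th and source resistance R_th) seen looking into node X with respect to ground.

V_th ≈ 4.64 V, R_th ≈ 2.41 MΩ

R1' = 6.97 + 2.55 = 9.520 MΩ (source resistance + R1).
V_th is the unloaded tap voltage: V_in · R2/(R1'+R2) = 18.3 × 0.2533 = 4.636 V.
With V_in suppressed (replaced by a short), R_th = R1' ‖ R2 = (9.520 × 3.23)/(9.520 + 3.23) = 2.412 MΩ.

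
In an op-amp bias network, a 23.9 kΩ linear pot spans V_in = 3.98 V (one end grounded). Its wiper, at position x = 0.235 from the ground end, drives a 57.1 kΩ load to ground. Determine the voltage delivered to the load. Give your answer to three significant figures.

V_out ≈ 0.870 V

Split the track: R_lower = x·R_p = 5.616 kΩ, R_upper = (1−x)·R_p = 18.28 kΩ.
(x·R_p) ‖ R_L = 5.114 kΩ.
Loaded-divider output: V_out = 3.98 × 0.2186 = 0.8698 V.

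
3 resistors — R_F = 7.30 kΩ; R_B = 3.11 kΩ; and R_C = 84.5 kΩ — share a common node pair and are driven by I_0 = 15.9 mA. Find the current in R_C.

I ≈ 0.400 mA

Total conductance ΣG = 1/7.30 + 1/3.11 + 1/84.5 = 0.4704 (units of 1/kΩ).
Current divider: I(R_C) = I_0 · G_k/ΣG = 15.9 × (0.01183/0.4704) = 15.9 × 0.02516 = 0.4000 mA.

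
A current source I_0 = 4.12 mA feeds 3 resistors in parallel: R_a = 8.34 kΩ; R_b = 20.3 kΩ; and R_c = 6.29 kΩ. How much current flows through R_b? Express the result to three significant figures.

I ≈ 0.618 mA

Conductances: ΣG = 1/8.34 + 1/20.3 + 1/6.29 = 0.3281 (1/kΩ).
Current divider: I(R_b) = I_0 · G_k/ΣG = 4.12 × (0.04926/0.3281) = 4.12 × 0.1501 = 0.6185 mA.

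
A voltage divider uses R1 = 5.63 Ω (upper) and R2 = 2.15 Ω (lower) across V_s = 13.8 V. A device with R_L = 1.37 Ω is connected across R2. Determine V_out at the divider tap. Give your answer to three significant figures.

The load sits in parallel with R2, giving an effective lower resistance R2' = R2·R_L/(R2+R_L) = 0.8368 Ω.
Now apply the divider: V_out = 13.8 × 0.1294 = 1.786 V.

V_out ≈ 1.79 V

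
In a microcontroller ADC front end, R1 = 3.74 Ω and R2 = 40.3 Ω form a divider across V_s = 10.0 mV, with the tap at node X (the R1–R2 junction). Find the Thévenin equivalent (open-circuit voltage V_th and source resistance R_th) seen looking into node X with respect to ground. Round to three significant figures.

V_th ≈ 9.15 mV, R_th ≈ 3.42 Ω

V_th is the unloaded tap voltage: V_s · R2/(R1+R2) = 10.0 × 0.9151 = 9.151 mV.
With V_s suppressed (replaced by a short), R_th = R1 ‖ R2 = (3.740 × 40.3)/(3.740 + 40.3) = 3.422 Ω.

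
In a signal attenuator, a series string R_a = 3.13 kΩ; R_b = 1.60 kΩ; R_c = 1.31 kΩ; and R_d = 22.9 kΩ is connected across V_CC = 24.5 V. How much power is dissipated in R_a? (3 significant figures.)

P ≈ 2.24 mW

The common current is I = 24.5/28.94 = 0.8466 mA.
P = I²R = 0.7167 × 3.13 = 2.243 mW.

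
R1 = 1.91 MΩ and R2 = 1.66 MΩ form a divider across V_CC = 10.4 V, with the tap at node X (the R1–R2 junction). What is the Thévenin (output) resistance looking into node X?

R_th ≈ 0.888 MΩ

Zeroing V_CC shorts the top of R1 to ground, so R_th = R1 ‖ R2 = 0.8881 MΩ.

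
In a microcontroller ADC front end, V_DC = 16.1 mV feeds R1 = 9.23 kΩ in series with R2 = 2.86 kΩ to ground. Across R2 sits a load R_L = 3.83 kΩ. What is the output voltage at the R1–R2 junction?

The load sits in parallel with R2, giving an effective lower resistance R2' = R2·R_L/(R2+R_L) = 1.637 kΩ.
Voltage divider with the loaded lower leg: V_out = 16.1 × 1.637/(9.23 + 1.637) = 16.1 × 0.1507 = 2.426 mV.
(Unloaded it would be 3.81 mV; the load pulls it down.)

V_out ≈ 2.43 mV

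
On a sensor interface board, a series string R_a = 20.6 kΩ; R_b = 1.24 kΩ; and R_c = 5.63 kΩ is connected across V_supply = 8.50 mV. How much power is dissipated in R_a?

P ≈ 1.97 nW

The common current is I = 8.50/27.47 = 0.3094 µA.
P(R_a) = I²·R_a = (0.3094)² × 20.6 = 1.972 nW.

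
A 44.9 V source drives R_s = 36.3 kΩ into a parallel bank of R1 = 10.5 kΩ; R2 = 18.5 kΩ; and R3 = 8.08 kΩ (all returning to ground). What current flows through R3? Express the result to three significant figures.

Combine the parallel branches: R_p = (1/10.5 + 1/18.5 + 1/8.08)⁻¹ = 3.662 kΩ.
V_A by voltage divider: V_A = 44.9 × 3.662/(36.3 + 3.662) = 4.115 V.
I(R3) = V_A / R3 = 4.115/8.08 = 0.5093 mA.

I ≈ 0.509 mA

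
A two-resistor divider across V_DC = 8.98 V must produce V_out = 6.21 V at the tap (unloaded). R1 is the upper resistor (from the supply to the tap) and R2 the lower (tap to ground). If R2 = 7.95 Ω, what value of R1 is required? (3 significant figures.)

R1 ≈ 3.55 Ω

V_out/V_DC = R2/(R1+R2) = 0.6915.
So R1 = R2 · (V_DC/V_out − 1) = 7.95 × (8.98/6.21 − 1) = 7.95 × 0.4461 = 3.546 Ω.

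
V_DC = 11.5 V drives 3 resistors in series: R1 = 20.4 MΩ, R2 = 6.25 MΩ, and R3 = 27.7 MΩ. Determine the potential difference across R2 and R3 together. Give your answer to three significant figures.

Series total: ΣR = 20.4 + 6.25 + 27.7 = 54.35 MΩ.
R_{R2..R3} = 6.25 + 27.7 = 33.95 MΩ.
V = V_DC · R/ΣR = 11.5 × 0.6247 = 7.184 V.

V ≈ 7.18 V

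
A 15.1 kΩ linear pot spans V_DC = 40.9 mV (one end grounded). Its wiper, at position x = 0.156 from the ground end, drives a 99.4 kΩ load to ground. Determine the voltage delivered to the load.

V_out ≈ 6.26 mV

The pot divides into 12.74 kΩ above the wiper and 2.356 kΩ below.
R_L loads the lower segment: effective lower R = 2.301 kΩ.
Loaded-divider output: V_out = 40.9 × 0.1529 = 6.255 mV.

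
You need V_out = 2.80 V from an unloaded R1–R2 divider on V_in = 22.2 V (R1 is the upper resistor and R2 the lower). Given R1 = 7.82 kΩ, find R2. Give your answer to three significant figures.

R2 ≈ 1.13 kΩ

V_out/V_in = R2/(R1+R2) = 0.1261.
Rearranging, R2 = R1·k/(1−k) = 7.82 × 0.1443 = 1.129 kΩ.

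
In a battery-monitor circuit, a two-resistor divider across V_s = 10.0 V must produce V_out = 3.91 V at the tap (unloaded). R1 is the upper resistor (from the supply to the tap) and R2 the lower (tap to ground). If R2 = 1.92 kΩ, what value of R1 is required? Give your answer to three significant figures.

R1 ≈ 2.99 kΩ

V_out/V_s = R2/(R1+R2) = 0.3910.
Rearranging, R1 = R2·(1−k)/k = 1.92 × 1.558 = 2.990 kΩ.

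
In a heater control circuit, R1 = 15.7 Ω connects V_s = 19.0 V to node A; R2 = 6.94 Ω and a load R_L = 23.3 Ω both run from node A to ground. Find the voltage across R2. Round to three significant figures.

V_out ≈ 4.83 V

First combine the lower leg with the load: R2 ‖ R_L = 5.347 Ω.
Voltage divider with the loaded lower leg: V_out = 19.0 × 5.347/(15.7 + 5.347) = 19.0 × 0.2541 = 4.827 V.
(Unloaded it would be 5.82 V; the load pulls it down.)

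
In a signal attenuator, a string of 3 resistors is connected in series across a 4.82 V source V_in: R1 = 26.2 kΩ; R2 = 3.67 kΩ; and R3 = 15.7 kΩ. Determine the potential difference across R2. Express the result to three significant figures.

V ≈ 0.388 V

Total series resistance ΣR = 26.2 + 3.67 + 15.7 = 45.57 kΩ.
Voltage divider: V = V_in · (3.670 / 45.57) = 4.82 × 0.08054 = 0.3882 V.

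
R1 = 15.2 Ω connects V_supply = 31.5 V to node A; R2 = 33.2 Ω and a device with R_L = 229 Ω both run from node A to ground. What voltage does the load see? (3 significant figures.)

R2 ‖ R_L = (33.2 × 229)/(33.2 + 229) = 29.00 Ω.
Now apply the divider: V_out = 31.5 × 0.6561 = 20.67 V.
(Unloaded it would be 21.6 V; the load pulls it down.)

V_out ≈ 20.7 V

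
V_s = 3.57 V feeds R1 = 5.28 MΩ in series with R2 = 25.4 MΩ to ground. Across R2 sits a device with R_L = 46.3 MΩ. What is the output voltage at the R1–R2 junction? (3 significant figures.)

V_out ≈ 2.70 V

R2 ‖ R_L = (25.4 × 46.3)/(25.4 + 46.3) = 16.40 MΩ.
Voltage divider with the loaded lower leg: V_out = 3.57 × 16.40/(5.28 + 16.40) = 3.57 × 0.7565 = 2.701 V.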